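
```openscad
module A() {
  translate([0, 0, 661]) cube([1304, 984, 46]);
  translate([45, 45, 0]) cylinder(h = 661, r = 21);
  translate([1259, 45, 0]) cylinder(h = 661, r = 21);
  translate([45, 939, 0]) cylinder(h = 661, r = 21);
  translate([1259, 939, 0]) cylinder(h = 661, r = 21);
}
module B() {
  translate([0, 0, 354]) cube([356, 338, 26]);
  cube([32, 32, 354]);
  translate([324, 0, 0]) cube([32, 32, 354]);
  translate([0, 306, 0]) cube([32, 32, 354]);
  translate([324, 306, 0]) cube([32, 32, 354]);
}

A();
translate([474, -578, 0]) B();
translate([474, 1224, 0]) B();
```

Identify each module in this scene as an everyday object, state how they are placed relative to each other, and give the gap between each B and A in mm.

Each stool's nearest face is 240 mm from the table's bounding box.

A is a table. B is a stool. Two stools sit around the table at the −y, +y sides. The gap between each stool and the table is 240 mm.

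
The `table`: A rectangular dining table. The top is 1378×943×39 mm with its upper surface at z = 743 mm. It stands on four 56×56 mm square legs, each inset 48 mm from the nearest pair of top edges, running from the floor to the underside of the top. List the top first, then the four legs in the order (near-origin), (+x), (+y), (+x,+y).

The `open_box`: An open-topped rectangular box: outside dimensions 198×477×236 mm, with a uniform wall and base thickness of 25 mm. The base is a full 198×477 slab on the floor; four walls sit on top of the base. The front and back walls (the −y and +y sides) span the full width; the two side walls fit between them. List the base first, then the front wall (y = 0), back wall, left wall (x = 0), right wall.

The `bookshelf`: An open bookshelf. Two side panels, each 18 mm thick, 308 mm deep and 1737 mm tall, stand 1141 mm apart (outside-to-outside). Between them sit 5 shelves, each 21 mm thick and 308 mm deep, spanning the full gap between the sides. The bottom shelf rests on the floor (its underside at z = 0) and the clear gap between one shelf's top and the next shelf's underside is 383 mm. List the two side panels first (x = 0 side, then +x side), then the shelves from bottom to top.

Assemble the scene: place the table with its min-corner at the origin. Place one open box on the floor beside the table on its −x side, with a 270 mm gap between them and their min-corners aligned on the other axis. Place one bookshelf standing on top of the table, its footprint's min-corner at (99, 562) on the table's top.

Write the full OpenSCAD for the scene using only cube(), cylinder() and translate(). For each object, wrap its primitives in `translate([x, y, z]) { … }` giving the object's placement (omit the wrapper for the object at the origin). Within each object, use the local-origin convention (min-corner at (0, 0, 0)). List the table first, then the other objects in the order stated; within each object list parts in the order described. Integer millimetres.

translate([0, 0, 704]) cube([1378, 943, 39]);
translate([48, 48, 0]) cube([56, 56, 704]);
translate([1274, 48, 0]) cube([56, 56, 704]);
translate([48, 839, 0]) cube([56, 56, 704]);
translate([1274, 839, 0]) cube([56, 56, 704]);
translate([-468, 0, 0]) {
  cube([198, 477, 25]);
  translate([0, 0, 25]) cube([198, 25, 211]);
  translate([0, 452, 25]) cube([198, 25, 211]);
  translate([0, 25, 25]) cube([25, 427, 211]);
  translate([173, 25, 25]) cube([25, 427, 211]);
}
translate([99, 562, 743]) {
  cube([18, 308, 1737]);
  translate([1123, 0, 0]) cube([18, 308, 1737]);
  translate([18, 0, 0]) cube([1105, 308, 21]);
  translate([18, 0, 404]) cube([1105, 308, 21]);
  translate([18, 0, 808]) cube([1105, 308, 21]);
  translate([18, 0, 1212]) cube([1105, 308, 21]);
  translate([18, 0, 1616]) cube([1105, 308, 21]);
}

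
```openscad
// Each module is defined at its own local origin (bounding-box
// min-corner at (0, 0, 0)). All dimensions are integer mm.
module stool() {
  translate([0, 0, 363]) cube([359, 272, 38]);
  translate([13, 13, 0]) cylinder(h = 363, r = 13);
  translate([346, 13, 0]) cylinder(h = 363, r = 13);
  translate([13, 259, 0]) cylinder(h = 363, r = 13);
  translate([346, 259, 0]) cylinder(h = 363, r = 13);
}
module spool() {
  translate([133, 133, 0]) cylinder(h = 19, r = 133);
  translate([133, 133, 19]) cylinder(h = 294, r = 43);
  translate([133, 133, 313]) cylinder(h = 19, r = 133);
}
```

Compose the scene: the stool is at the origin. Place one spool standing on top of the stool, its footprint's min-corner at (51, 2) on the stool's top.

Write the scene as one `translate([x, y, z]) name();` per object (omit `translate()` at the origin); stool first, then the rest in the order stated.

stool();
translate([51, 2, 401]) spool();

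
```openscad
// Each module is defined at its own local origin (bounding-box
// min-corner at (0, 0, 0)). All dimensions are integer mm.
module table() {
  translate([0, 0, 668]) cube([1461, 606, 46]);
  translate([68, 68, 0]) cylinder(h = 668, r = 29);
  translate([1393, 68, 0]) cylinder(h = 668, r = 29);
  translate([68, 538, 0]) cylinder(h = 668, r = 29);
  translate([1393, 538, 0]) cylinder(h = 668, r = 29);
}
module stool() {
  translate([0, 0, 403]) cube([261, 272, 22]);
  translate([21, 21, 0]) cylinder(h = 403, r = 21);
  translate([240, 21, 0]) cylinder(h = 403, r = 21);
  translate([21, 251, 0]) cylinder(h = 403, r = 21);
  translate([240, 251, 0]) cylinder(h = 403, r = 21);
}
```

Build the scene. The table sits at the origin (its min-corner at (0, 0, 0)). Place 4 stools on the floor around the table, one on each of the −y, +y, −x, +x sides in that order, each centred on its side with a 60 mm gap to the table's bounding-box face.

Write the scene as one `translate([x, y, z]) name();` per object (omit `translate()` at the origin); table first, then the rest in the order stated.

table();
translate([600, -332, 0]) stool();
translate([600, 666, 0]) stool();
translate([-321, 167, 0]) stool();
translate([1521, 167, 0]) stool();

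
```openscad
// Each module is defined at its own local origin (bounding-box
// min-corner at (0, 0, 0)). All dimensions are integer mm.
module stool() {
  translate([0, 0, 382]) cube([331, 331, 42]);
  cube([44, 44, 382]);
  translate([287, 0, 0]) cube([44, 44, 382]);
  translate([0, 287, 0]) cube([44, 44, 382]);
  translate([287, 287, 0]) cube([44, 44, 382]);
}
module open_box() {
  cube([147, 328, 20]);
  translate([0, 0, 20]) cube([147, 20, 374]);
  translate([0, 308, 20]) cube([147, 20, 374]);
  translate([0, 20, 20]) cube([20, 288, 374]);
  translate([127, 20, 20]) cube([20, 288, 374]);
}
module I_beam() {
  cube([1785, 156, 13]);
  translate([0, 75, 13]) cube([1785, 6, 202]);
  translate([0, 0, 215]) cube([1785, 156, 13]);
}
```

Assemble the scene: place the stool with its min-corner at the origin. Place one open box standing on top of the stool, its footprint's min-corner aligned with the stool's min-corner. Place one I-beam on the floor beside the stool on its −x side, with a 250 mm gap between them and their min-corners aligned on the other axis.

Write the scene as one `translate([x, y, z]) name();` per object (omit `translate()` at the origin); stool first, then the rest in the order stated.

stool();
translate([0, 0, 424]) open_box();
translate([-2035, 0, 0]) I_beam();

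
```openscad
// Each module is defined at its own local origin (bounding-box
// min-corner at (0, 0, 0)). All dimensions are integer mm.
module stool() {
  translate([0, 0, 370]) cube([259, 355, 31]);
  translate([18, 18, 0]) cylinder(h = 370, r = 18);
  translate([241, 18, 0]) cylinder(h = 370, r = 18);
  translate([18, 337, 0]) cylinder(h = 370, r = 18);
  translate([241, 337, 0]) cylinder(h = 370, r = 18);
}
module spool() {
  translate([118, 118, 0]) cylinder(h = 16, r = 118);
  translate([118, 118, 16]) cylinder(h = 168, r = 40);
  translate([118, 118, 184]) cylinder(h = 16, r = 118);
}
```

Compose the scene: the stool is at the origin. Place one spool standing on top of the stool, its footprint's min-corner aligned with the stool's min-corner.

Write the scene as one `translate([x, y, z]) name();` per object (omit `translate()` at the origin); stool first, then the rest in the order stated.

stool();
translate([0, 0, 401]) spool();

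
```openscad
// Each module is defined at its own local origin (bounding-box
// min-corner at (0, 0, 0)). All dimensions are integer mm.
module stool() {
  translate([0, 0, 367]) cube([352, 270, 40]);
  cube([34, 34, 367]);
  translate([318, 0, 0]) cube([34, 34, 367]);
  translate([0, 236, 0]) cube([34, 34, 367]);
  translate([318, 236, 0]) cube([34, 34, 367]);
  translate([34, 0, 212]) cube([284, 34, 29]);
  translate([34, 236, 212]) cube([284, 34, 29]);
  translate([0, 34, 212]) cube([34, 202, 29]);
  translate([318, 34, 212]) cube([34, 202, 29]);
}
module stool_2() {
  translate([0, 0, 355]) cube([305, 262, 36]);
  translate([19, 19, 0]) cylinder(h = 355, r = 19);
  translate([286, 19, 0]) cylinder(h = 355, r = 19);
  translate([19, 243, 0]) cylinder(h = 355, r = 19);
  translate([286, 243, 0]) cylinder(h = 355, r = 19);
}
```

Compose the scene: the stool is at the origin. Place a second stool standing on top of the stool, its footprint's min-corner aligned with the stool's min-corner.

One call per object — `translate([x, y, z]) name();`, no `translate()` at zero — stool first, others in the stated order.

stool();
translate([0, 0, 407]) stool_2();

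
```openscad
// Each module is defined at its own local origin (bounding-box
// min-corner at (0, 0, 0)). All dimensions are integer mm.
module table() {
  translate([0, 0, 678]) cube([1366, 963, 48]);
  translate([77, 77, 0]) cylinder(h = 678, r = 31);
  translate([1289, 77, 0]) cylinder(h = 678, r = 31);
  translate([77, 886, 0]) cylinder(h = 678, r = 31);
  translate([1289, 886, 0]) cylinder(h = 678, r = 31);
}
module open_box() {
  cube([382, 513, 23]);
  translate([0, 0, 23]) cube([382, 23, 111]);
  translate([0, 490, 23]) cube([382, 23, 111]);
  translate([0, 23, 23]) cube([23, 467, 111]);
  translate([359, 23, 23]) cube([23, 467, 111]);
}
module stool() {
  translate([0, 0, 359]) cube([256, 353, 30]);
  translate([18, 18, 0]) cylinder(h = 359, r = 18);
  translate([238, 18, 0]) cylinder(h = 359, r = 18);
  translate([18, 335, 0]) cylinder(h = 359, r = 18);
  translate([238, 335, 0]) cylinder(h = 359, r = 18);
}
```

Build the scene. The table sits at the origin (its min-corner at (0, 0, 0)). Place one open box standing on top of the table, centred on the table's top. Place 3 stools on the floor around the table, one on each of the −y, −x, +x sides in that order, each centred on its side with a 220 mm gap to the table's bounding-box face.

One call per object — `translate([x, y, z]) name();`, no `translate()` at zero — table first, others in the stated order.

table();
translate([492, 225, 726]) open_box();
translate([555, -573, 0]) stool();
translate([-476, 305, 0]) stool();
translate([1586, 305, 0]) stool();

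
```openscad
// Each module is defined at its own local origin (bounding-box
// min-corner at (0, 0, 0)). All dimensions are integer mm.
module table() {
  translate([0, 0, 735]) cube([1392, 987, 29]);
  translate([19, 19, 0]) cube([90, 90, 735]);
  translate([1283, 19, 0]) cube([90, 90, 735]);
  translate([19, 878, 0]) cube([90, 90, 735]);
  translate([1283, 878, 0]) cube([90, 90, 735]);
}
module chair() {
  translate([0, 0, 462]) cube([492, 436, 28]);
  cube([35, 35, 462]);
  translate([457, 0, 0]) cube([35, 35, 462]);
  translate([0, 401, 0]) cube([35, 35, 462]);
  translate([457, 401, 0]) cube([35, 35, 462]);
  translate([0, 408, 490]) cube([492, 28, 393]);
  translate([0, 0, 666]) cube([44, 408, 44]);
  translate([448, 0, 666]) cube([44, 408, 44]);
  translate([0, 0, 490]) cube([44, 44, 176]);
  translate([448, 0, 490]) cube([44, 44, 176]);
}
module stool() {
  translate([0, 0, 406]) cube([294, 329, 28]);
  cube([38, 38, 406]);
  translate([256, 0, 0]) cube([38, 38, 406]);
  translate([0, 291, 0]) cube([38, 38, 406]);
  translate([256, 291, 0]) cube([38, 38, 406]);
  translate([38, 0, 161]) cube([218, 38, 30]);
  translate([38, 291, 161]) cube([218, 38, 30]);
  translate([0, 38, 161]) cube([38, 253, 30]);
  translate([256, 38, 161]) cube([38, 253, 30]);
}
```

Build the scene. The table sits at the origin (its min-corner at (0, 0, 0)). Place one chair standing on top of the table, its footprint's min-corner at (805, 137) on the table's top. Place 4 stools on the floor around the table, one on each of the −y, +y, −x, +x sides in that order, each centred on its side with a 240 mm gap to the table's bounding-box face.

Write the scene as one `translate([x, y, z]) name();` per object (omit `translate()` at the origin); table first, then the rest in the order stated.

table();
translate([805, 137, 764]) chair();
translate([549, -569, 0]) stool();
translate([549, 1227, 0]) stool();
translate([-534, 329, 0]) stool();
translate([1632, 329, 0]) stool();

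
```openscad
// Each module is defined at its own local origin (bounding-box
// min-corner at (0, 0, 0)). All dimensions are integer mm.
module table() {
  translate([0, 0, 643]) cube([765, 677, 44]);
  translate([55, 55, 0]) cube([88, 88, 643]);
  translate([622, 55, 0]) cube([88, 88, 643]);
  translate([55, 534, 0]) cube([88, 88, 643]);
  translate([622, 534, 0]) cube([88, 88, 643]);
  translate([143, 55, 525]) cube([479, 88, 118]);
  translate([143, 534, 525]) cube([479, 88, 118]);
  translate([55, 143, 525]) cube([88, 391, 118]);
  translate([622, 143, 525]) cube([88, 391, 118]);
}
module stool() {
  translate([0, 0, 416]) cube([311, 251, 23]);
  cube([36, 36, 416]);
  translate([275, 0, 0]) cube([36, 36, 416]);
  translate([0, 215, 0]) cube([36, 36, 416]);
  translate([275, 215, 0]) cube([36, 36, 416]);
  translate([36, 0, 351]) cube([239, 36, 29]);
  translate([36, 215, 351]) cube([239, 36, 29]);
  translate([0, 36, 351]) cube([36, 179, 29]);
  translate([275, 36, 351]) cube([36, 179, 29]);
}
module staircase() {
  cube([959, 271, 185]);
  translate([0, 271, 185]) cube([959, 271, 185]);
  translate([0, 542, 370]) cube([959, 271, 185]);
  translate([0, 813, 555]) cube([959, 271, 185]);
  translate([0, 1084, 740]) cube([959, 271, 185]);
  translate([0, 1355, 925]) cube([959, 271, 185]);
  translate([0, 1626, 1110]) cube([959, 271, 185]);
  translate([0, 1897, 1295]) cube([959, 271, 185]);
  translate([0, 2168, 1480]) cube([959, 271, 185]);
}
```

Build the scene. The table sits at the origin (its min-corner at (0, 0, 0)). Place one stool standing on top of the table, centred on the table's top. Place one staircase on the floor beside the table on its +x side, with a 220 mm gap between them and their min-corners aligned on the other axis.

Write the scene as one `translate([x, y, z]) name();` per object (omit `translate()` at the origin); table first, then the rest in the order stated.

table();
translate([227, 213, 687]) stool();
translate([985, 0, 0]) staircase();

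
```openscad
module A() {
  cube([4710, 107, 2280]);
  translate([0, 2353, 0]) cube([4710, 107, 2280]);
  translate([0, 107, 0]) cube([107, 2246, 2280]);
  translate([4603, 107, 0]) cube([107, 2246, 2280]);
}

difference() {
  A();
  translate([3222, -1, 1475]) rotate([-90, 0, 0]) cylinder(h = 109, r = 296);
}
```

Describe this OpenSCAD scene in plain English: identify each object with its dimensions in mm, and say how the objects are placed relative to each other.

A is a box-shaped house frame (walls only): outside footprint 4710×2460 mm, wall height 2280 mm, wall thickness 107 mm. The two y-facing walls run the full x-width; the two x-facing walls fit between the inner faces of the y-facing walls.

The house frame has a circular hole of radius 296 mm through its front wall, centred at (x = 3222, z = 1475).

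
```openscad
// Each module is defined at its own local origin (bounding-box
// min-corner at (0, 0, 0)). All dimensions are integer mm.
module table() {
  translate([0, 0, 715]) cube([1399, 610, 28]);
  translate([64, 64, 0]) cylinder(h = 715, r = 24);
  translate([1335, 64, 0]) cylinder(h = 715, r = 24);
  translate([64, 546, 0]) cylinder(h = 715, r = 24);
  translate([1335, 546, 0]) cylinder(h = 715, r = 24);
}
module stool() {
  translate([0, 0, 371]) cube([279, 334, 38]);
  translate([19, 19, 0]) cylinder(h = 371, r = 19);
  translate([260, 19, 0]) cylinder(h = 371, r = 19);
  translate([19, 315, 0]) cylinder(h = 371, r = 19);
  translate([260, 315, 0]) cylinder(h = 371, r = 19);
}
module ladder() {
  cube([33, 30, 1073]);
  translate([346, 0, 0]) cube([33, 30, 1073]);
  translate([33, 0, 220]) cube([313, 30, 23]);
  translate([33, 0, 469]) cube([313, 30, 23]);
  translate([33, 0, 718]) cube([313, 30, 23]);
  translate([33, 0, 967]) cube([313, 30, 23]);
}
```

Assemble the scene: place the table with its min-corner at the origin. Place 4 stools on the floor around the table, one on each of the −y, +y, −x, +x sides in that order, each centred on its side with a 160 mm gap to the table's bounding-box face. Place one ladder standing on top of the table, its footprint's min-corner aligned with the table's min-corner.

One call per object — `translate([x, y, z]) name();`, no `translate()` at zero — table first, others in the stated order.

table();
translate([560, -494, 0]) stool();
translate([560, 770, 0]) stool();
translate([-439, 138, 0]) stool();
translate([1559, 138, 0]) stool();
translate([0, 0, 743]) ladder();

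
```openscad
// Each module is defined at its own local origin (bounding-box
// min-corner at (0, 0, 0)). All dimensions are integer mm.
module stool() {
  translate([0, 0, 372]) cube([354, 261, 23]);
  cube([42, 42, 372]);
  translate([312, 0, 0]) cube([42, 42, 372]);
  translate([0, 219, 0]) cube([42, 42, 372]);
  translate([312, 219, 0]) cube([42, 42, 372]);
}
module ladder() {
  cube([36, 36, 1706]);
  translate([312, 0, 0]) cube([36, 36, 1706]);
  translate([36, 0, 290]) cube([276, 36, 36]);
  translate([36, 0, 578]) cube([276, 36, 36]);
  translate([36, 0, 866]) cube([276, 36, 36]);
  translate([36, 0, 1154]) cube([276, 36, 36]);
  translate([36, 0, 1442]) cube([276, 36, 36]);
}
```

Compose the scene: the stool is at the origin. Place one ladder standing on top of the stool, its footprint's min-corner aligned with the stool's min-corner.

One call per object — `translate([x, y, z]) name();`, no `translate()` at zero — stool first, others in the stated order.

stool();
translate([0, 0, 395]) ladder();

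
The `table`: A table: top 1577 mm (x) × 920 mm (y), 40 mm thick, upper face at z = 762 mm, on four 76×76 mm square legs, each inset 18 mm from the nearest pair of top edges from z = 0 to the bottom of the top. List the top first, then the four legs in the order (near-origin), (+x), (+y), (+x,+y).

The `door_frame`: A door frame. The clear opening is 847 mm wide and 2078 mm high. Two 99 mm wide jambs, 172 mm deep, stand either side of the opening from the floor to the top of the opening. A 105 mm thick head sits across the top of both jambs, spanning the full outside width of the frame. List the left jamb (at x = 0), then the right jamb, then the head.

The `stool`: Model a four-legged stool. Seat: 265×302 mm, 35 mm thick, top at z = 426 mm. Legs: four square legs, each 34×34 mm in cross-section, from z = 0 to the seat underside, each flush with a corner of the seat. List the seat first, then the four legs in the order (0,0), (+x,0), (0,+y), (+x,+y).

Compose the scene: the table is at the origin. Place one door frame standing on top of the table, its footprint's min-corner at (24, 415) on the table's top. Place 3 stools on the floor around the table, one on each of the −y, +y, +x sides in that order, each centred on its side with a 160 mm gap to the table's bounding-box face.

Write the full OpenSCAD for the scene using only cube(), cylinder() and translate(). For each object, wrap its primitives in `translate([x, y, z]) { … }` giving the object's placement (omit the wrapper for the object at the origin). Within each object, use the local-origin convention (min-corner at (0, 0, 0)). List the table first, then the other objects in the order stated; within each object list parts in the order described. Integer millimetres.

translate([0, 0, 722]) cube([1577, 920, 40]);
translate([18, 18, 0]) cube([76, 76, 722]);
translate([1483, 18, 0]) cube([76, 76, 722]);
translate([18, 826, 0]) cube([76, 76, 722]);
translate([1483, 826, 0]) cube([76, 76, 722]);
translate([24, 415, 762]) {
  cube([99, 172, 2078]);
  translate([946, 0, 0]) cube([99, 172, 2078]);
  translate([0, 0, 2078]) cube([1045, 172, 105]);
}
translate([656, -462, 0]) {
  translate([0, 0, 391]) cube([265, 302, 35]);
  cube([34, 34, 391]);
  translate([231, 0, 0]) cube([34, 34, 391]);
  translate([0, 268, 0]) cube([34, 34, 391]);
  translate([231, 268, 0]) cube([34, 34, 391]);
}
translate([656, 1080, 0]) {
  translate([0, 0, 391]) cube([265, 302, 35]);
  cube([34, 34, 391]);
  translate([231, 0, 0]) cube([34, 34, 391]);
  translate([0, 268, 0]) cube([34, 34, 391]);
  translate([231, 268, 0]) cube([34, 34, 391]);
}
translate([1737, 309, 0]) {
  translate([0, 0, 391]) cube([265, 302, 35]);
  cube([34, 34, 391]);
  translate([231, 0, 0]) cube([34, 34, 391]);
  translate([0, 268, 0]) cube([34, 34, 391]);
  translate([231, 268, 0]) cube([34, 34, 391]);
}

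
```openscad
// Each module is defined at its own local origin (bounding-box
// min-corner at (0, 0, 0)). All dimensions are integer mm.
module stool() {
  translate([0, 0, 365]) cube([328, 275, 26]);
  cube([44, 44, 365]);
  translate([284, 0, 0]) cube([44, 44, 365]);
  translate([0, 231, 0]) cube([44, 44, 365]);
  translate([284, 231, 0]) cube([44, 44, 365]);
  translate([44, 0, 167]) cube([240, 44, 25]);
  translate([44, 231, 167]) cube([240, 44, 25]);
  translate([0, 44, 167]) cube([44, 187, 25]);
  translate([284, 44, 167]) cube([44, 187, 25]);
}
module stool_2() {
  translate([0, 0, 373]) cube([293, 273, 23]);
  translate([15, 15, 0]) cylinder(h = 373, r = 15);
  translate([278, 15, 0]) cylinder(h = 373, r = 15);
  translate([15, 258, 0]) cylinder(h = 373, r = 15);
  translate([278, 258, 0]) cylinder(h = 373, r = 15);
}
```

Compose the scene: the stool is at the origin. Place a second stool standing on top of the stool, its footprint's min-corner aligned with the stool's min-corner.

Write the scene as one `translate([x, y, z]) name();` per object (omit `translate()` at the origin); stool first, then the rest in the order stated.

stool();
translate([0, 0, 391]) stool_2();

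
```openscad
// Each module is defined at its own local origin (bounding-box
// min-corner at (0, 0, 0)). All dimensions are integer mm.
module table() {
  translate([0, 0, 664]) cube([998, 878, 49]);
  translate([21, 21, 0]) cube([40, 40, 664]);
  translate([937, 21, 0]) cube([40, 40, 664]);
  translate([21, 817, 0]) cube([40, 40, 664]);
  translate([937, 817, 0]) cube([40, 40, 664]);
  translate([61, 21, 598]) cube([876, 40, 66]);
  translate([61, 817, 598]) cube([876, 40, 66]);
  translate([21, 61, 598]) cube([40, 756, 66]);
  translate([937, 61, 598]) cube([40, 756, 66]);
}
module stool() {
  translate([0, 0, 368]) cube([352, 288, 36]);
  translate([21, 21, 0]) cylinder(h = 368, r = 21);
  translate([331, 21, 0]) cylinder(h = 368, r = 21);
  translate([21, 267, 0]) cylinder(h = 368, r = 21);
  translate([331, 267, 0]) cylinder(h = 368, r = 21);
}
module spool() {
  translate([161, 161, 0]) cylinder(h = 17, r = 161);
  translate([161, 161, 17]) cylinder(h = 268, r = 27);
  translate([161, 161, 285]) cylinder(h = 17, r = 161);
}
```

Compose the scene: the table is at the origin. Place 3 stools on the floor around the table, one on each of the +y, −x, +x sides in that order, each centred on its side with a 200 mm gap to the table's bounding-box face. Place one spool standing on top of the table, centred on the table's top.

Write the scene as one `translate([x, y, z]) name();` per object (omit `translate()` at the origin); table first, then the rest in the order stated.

table();
translate([323, 1078, 0]) stool();
translate([-552, 295, 0]) stool();
translate([1198, 295, 0]) stool();
translate([338, 278, 713]) spool();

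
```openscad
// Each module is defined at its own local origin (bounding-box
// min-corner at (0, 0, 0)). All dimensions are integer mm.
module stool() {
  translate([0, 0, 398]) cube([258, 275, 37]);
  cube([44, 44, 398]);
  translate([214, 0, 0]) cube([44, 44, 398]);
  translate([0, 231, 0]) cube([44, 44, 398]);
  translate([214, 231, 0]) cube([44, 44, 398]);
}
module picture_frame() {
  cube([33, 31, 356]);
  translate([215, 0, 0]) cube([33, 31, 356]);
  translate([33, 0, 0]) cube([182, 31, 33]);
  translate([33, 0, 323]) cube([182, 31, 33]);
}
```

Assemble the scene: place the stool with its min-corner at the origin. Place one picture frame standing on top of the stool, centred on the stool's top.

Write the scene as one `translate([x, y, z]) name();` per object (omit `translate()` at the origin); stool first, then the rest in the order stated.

stool();
translate([5, 122, 435]) picture_frame();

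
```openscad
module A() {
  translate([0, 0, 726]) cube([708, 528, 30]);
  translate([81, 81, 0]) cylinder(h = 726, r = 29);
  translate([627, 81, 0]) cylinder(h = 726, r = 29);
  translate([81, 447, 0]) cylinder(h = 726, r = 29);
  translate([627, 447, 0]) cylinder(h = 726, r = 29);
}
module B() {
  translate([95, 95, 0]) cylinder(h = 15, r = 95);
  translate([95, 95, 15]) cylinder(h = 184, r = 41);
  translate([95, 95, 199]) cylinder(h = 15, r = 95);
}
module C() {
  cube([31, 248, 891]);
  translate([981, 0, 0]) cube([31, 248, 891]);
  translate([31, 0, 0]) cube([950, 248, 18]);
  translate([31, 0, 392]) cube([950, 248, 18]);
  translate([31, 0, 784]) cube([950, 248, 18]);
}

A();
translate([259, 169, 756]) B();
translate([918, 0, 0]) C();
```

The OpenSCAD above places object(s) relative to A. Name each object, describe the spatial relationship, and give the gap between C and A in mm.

A is a table. B is a spool. C is a bookshelf. The spool is on top of the table, centred. The bookshelf is on the floor beside the table on its +x side. The gap between the bookshelf and the table is 210 mm.

The bookshelf's nearest face is 210 mm from the table's +x face.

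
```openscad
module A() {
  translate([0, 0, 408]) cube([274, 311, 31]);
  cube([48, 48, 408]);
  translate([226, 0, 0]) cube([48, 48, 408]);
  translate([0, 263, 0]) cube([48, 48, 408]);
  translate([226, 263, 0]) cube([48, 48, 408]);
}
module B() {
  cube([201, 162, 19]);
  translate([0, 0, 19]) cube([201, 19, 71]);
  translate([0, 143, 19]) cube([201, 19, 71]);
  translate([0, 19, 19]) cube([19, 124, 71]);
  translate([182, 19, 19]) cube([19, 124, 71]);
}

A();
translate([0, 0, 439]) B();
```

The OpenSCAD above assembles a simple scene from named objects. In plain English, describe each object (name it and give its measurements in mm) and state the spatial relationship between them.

A is a simple wooden stool: a rectangular seat 274 mm (x) by 311 mm (y), 31 mm thick, top face at z = 439 mm, on four square legs, each 48×48 mm in cross-section. The legs rest on z = 0, each flush with a corner of the seat.

B is an open-topped rectangular box: outside dimensions 201×162×90 mm, with a uniform wall and base thickness of 19 mm. The base is a full 201×162 slab on the floor; four walls sit on top of the base. The front and back walls (the −y and +y sides) span the full width; the two side walls fit between them.

The open box is on top of the stool.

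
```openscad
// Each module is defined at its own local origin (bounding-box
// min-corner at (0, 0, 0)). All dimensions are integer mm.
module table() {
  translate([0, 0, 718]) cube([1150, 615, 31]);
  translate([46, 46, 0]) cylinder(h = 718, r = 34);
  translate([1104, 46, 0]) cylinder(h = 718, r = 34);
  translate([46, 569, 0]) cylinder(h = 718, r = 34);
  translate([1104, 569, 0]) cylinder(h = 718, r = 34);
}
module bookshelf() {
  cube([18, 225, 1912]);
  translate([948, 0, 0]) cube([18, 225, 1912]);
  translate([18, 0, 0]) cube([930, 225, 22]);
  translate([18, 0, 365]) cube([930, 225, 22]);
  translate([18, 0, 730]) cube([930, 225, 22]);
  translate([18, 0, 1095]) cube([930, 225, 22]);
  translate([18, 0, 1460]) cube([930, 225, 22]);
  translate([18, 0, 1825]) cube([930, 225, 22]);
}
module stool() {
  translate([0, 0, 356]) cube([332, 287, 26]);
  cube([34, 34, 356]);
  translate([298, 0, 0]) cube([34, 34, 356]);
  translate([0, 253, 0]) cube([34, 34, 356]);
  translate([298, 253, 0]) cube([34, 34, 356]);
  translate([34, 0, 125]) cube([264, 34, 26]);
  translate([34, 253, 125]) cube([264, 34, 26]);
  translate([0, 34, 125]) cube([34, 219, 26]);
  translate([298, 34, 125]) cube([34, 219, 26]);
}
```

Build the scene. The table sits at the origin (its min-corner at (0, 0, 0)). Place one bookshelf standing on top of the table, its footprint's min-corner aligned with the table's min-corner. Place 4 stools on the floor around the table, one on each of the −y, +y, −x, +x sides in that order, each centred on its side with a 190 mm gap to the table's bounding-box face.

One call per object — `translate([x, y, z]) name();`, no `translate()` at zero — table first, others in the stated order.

table();
translate([0, 0, 749]) bookshelf();
translate([409, -477, 0]) stool();
translate([409, 805, 0]) stool();
translate([-522, 164, 0]) stool();
translate([1340, 164, 0]) stool();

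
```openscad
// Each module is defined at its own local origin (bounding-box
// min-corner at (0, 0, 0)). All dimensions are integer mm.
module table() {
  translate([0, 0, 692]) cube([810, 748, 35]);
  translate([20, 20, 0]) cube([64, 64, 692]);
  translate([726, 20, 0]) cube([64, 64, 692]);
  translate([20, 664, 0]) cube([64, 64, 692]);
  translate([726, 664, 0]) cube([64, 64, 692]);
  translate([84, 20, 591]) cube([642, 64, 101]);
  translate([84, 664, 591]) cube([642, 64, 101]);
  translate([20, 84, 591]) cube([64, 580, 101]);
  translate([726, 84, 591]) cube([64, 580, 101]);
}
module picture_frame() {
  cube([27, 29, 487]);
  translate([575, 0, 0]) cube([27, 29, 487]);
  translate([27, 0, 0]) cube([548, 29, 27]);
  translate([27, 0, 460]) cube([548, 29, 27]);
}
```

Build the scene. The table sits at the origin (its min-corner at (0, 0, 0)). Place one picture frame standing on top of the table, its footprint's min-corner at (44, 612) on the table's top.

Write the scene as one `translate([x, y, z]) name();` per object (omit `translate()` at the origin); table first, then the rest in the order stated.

table();
translate([44, 612, 727]) picture_frame();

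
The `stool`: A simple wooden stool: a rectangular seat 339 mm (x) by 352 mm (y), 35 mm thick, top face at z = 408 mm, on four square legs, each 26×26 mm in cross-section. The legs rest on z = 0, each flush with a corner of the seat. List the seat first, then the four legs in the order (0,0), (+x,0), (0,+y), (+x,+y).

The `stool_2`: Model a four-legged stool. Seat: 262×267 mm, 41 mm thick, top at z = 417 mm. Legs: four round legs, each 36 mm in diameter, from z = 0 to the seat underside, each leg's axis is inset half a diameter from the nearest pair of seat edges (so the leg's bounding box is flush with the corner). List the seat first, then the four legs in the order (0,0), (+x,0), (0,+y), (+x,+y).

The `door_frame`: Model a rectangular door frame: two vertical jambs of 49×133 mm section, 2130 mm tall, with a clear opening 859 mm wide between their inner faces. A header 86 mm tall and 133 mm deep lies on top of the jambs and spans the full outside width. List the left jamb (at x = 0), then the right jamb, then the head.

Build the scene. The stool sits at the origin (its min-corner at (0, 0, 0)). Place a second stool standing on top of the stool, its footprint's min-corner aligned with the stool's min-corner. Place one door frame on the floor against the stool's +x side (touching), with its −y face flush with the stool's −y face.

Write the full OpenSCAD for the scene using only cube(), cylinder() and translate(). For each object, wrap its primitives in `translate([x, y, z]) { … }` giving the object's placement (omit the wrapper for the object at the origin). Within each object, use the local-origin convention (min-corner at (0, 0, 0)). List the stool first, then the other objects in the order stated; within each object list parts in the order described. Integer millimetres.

translate([0, 0, 373]) cube([339, 352, 35]);
cube([26, 26, 373]);
translate([313, 0, 0]) cube([26, 26, 373]);
translate([0, 326, 0]) cube([26, 26, 373]);
translate([313, 326, 0]) cube([26, 26, 373]);
translate([0, 0, 408]) {
  translate([0, 0, 376]) cube([262, 267, 41]);
  translate([18, 18, 0]) cylinder(h = 376, r = 18);
  translate([244, 18, 0]) cylinder(h = 376, r = 18);
  translate([18, 249, 0]) cylinder(h = 376, r = 18);
  translate([244, 249, 0]) cylinder(h = 376, r = 18);
}
translate([339, 0, 0]) {
  cube([49, 133, 2130]);
  translate([908, 0, 0]) cube([49, 133, 2130]);
  translate([0, 0, 2130]) cube([957, 133, 86]);
}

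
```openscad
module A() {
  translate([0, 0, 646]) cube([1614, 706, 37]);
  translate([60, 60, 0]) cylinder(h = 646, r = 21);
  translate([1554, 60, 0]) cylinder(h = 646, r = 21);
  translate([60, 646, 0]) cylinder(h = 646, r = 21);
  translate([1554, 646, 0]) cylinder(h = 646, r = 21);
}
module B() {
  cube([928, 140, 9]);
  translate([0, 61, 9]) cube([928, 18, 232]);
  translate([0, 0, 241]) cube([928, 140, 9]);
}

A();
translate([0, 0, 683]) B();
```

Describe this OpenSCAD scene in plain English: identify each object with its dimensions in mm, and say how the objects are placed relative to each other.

A is a rectangular dining table. The top is 1614×706×37 mm with its upper surface at z = 683 mm. It stands on four round legs of 42 mm diameter, each leg's bounding box inset 39 mm from the nearest pair of top edges, running from the floor to the underside of the top.

B is an I-beam lying along x, 928 mm long. Overall section height 250 mm. Two flanges 140 mm wide (y) and 9 mm thick, one on the floor and one at the top; a web 18 mm thick runs between them, centred on the flange width.

The I-beam is on top of the table.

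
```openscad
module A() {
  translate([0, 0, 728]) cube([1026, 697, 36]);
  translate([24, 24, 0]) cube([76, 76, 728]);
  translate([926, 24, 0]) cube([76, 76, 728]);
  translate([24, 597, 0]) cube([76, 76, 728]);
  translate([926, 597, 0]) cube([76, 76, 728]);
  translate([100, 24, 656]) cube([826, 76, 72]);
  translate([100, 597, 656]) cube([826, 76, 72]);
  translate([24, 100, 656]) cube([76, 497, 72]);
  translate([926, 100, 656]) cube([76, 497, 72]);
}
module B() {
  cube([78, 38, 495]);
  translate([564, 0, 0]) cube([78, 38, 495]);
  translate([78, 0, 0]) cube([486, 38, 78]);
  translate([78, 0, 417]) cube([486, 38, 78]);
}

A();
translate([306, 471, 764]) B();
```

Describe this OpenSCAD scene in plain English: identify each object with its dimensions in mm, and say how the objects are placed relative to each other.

A is a table: top 1026 mm (x) × 697 mm (y), 36 mm thick, upper face at z = 764 mm, on four 76×76 mm square legs, each inset 24 mm from the nearest pair of top edges, running from z = 0 to the bottom of the top. Four apron rails, 76 mm thick and 72 mm tall, run between adjacent legs with their top edges flush with the underside of the top and their outer faces flush with the legs' outer faces.

B is a rectangular picture frame lying in the x–z plane (depth along y). The opening is 486 mm wide (x) by 339 mm tall (z), surrounded by a border 78 mm wide on all four sides. The frame is 38 mm deep and is made of two full-height vertical stiles with two horizontal rails fitted between them.

The picture frame is on top of the table.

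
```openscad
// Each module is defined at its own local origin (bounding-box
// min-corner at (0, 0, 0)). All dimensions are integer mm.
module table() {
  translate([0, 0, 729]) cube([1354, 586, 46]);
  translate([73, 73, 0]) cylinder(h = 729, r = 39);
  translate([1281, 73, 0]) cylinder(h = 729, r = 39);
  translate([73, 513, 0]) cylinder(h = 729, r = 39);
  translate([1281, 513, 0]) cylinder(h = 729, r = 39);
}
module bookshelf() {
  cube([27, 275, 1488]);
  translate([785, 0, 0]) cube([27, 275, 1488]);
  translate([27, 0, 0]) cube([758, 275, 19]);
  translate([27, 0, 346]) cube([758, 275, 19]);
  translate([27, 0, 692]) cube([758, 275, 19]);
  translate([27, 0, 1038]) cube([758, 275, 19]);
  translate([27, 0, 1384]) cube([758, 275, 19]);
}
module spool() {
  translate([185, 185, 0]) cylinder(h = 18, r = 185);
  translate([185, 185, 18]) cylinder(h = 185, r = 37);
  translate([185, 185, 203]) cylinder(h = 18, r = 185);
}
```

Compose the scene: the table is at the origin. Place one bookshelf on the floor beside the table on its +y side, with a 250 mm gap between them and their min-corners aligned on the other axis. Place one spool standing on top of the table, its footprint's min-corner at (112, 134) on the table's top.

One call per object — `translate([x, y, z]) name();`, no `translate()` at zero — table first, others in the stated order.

table();
translate([0, 836, 0]) bookshelf();
translate([112, 134, 775]) spool();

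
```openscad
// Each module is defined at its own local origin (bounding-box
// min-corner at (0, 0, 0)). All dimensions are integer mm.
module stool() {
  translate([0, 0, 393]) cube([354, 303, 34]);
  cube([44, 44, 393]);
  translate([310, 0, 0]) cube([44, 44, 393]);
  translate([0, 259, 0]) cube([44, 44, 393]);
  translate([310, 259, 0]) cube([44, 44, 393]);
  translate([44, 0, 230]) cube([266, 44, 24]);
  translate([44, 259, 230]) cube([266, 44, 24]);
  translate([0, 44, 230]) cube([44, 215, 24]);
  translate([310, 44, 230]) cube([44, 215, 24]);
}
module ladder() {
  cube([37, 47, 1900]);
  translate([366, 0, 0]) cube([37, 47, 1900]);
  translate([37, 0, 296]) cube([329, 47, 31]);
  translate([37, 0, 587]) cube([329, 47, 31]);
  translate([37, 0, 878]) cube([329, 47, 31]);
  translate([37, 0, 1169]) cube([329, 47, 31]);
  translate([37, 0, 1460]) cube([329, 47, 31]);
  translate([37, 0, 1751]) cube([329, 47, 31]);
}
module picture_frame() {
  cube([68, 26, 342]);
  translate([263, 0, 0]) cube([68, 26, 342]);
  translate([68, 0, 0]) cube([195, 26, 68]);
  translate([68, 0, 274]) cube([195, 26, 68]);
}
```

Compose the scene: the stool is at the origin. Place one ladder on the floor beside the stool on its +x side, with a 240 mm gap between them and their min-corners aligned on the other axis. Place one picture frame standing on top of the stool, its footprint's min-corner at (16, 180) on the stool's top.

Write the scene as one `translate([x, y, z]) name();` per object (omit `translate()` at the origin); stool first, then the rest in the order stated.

stool();
translate([594, 0, 0]) ladder();
translate([16, 180, 427]) picture_frame();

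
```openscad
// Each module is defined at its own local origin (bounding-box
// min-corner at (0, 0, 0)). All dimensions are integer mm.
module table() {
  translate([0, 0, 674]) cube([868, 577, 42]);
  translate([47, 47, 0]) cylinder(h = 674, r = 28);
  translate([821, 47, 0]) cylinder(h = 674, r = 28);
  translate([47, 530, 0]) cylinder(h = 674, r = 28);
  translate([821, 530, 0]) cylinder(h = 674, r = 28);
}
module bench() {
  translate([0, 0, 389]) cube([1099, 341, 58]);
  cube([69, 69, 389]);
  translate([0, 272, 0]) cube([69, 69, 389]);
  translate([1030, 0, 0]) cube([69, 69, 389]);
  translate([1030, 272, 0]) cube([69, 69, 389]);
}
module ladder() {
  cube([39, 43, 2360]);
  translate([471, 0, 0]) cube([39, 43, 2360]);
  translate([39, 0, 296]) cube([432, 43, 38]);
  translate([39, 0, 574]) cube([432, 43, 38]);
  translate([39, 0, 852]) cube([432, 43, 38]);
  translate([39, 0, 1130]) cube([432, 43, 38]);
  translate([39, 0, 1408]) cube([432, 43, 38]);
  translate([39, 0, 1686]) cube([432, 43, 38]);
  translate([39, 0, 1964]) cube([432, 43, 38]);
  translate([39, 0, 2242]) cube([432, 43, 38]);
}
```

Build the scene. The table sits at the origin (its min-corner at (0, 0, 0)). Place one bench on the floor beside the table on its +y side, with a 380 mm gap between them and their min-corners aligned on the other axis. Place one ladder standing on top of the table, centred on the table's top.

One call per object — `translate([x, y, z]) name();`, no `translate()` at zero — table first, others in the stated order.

table();
translate([0, 957, 0]) bench();
translate([179, 267, 716]) ladder();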